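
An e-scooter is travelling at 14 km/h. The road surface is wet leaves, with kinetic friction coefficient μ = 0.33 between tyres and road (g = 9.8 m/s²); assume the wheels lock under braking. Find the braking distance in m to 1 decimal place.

Braking distance ≈ 2.3 m

14 km/h ÷ 3.6 = 3.8889 m/s.
a = μg = 0.33 × 9.8 = 3.234 m/s².
Braking distance = v²/(2a) = 3.8889² / (2 × 3.234) = 15.124 / 6.468 = 2.338 m.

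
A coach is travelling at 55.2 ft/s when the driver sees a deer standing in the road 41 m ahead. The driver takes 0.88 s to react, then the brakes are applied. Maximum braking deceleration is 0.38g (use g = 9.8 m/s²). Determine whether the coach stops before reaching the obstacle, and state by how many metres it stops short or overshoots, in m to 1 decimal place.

55.2 ft/s × 0.3048 = 16.8250 m/s.
a = 0.38 × 9.8 = 3.724 m/s².
Reaction distance = 16.8250 × 0.88 = 14.806 m.
Braking distance = v²/(2a) = 283.081 / 7.448 = 38.008 m.
Total stopping distance = 14.806 + 38.008 = 52.814 m, vs 41 m available — it cannot stop in time and overshoots by 52.814 − 41 = 11.814 m.

No — it overshoots by 11.8 m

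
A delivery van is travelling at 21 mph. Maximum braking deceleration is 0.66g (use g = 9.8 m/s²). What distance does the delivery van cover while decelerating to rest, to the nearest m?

21 mph × 0.44704 = 9.3878 m/s.
a = 0.66 × 9.8 = 6.468 m/s².
Braking distance = v²/(2a) = 9.3878² / (2 × 6.468) = 88.131 / 12.936 = 6.813 m.

Braking distance ≈ 7 m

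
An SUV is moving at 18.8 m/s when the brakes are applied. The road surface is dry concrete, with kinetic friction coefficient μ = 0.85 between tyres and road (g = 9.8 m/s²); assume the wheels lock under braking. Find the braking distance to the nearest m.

a = μg = 0.85 × 9.8 = 8.330 m/s².
Braking distance = v²/(2a) = 18.8000² / (2 × 8.330) = 353.440 / 16.660 = 21.215 m.

Braking distance ≈ 21 m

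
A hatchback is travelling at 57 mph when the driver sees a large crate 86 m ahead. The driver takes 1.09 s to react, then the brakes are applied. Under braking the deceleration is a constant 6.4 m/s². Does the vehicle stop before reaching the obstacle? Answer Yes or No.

57 mph × 0.44704 = 25.4813 m/s.
Reaction distance = 25.4813 × 1.09 = 27.775 m.
Braking distance = v²/(2a) = 649.297 / 12.800 = 50.726 m.
Total stopping distance = 27.775 + 50.726 = 78.501 m, vs 86 m available — it stops with 86 − 78.501 = 7.499 m to spare.

Yes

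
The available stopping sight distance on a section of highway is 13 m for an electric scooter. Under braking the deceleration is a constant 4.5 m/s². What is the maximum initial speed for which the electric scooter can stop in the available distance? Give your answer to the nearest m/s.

v²/(2a) = d ⇒ v = √(2 × 4.500 × 13) = √117.00 = 10.8167 m/s.

Maximum speed ≈ 11 m/s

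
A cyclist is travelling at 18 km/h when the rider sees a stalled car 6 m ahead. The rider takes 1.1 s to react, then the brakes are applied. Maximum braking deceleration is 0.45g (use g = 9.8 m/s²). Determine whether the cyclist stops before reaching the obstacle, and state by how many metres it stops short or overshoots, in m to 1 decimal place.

No — it overshoots by 2.3 m

18 km/h ÷ 3.6 = 5.0000 m/s.
a = 0.45 × 9.8 = 4.410 m/s².
Reaction distance = 5.0000 × 1.1 = 5.500 m.
Braking distance = v²/(2a) = 25.000 / 8.820 = 2.834 m.
Total stopping distance = 5.500 + 2.834 = 8.334 m, vs 6 m available — it cannot stop in time and overshoots by 8.334 − 6 = 2.334 m.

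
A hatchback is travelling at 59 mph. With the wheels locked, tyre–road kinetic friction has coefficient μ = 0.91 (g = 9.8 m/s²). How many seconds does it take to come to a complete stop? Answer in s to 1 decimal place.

59 mph × 0.44704 = 26.3754 m/s.
a = μg = 0.91 × 9.8 = 8.918 m/s².
Braking time = v/a = 26.3754 / 8.918 = 2.958 s.

Braking time ≈ 3.0 s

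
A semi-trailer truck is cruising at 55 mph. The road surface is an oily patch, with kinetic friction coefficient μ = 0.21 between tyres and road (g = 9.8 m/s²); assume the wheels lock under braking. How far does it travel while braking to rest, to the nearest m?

55 mph × 0.44704 = 24.5872 m/s.
a = μg = 0.21 × 9.8 = 2.058 m/s².
Braking distance = v²/(2a) = 24.5872² / (2 × 2.058) = 604.530 / 4.116 = 146.873 m.

Braking distance ≈ 147 m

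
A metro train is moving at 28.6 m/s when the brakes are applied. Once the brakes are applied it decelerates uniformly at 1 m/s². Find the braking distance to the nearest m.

Braking distance = v²/(2a) = 28.6000² / (2 × 1.000) = 817.960 / 2.000 = 408.980 m.

Braking distance ≈ 409 m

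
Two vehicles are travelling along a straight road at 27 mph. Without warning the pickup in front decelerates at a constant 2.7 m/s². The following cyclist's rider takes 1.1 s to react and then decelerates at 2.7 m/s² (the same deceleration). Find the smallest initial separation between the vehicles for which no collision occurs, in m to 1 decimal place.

27 mph × 0.44704 = 12.0701 m/s.
Leader travels v²/(2a_L) = 145.687 / 5.400 = 26.979 m before stopping.
Follower covers v·t_r = 12.0701 × 1.1 = 13.277 m while reacting, then v²/(2a_F) = 145.687 / 5.400 = 26.979 m while braking, for a total of 13.277 + 26.979 = 40.256 m.
Since a_F ≤ a_L and the follower starts braking later, the follower is never slower than the leader, so the closest approach is when both have stopped.
Minimum gap = 40.256 − 26.979 = 13.277 m.

Minimum gap ≈ 13.3 m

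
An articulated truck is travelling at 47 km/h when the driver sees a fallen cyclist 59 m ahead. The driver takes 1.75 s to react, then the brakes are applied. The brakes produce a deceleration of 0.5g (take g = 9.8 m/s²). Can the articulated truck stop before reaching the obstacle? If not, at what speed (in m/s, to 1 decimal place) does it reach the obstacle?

Yes — it stops about 18.8 m short of the obstacle, so it never reaches it

47 km/h ÷ 3.6 = 13.0556 m/s.
a = 0.5 × 9.8 = 4.900 m/s².
Reaction distance = 13.0556 × 1.75 = 22.847 m.
Braking distance = v²/(2a) = 170.449 / 9.800 = 17.393 m.
Total stopping distance = 22.847 + 17.393 = 40.240 m, vs 59 m available — it stops with 59 − 40.240 = 18.760 m to spare.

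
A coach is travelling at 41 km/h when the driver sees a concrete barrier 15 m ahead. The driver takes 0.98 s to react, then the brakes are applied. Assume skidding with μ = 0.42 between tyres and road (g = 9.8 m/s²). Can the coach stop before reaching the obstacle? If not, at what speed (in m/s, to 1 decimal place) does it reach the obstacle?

No — it strikes the obstacle at 9.9 m/s

41 km/h ÷ 3.6 = 11.3889 m/s.
a = μg = 0.42 × 9.8 = 4.116 m/s².
Reaction distance = 11.3889 × 0.98 = 11.161 m.
Braking distance needed to stop: v²/(2a) = 129.707 / 8.232 = 15.756 m, so total needed = 11.161 + 15.756 = 26.917 m > 15 m — it cannot stop.
Distance remaining when braking begins: 15 − 11.161 = 3.839 m.
v² = v₀² − 2a·d = 129.707 − 2 × 4.116 × 3.839 = 98.104 m²/s².
v = √98.104 = 9.905 m/s.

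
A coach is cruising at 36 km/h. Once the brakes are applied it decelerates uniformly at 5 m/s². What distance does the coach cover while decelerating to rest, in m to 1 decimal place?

Braking distance ≈ 10.0 m

36 km/h ÷ 3.6 = 10.0000 m/s.
Braking distance = v²/(2a) = 10.0000² / (2 × 5.000) = 100.000 / 10.000 = 10.000 m.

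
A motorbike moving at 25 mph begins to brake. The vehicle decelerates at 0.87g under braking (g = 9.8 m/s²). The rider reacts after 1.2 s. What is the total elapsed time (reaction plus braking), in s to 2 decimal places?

25 mph × 0.44704 = 11.1760 m/s.
a = 0.87 × 9.8 = 8.526 m/s².
Braking time = v/a = 11.1760 / 8.526 = 1.311 s.
Total = 1.2 + 1.311 = 2.511 s.

Total time ≈ 2.51 s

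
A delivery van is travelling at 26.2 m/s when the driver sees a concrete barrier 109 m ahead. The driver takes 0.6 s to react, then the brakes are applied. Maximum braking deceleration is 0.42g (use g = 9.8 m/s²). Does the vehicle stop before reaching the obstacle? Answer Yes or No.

Yes

a = 0.42 × 9.8 = 4.116 m/s².
Reaction distance = 26.2000 × 0.6 = 15.720 m.
Braking distance = v²/(2a) = 686.440 / 8.232 = 83.387 m.
Total stopping distance = 15.720 + 83.387 = 99.107 m, vs 109 m available — it stops with 109 − 99.107 = 9.893 m to spare.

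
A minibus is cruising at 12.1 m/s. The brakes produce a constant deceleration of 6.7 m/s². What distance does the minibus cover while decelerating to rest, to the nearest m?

Braking distance ≈ 11 m

Braking distance = v²/(2a) = 12.1000² / (2 × 6.700) = 146.410 / 13.400 = 10.926 m.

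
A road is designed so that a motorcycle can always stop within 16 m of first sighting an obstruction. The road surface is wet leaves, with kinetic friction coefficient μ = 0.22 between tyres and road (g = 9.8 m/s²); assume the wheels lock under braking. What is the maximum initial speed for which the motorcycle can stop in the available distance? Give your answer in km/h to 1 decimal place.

Maximum speed ≈ 29.9 km/h

a = μg = 0.22 × 9.8 = 2.156 m/s².
v²/(2a) = d ⇒ v = √(2 × 2.156 × 16) = √68.99 = 8.3060 m/s.
8.3060 m/s × 3.6 = 29.902 km/h.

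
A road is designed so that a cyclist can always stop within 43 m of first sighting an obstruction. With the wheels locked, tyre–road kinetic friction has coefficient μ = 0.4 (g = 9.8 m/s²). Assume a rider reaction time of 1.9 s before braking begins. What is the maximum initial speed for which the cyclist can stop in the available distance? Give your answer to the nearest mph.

Maximum speed ≈ 28 mph

a = μg = 0.4 × 9.8 = 3.920 m/s².
Stopping distance: v·t_r + v²/(2a) = 43 with t_r = 1.9 s and a = 3.920 m/s².
So v² + 14.896 v − 337.12 = 0.
Positive root: v = −a·t_r + √((a·t_r)² + 2a·d) = −7.448 + √(55.473 + 337.12) = 12.3660 m/s.
12.3660 m/s ÷ 0.44704 = 27.662 mph.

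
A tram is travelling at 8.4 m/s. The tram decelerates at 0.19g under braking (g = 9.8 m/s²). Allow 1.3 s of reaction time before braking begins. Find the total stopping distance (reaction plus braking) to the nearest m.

Total stopping distance ≈ 30 m

a = 0.19 × 9.8 = 1.862 m/s².
Reaction distance = v·t_r = 8.4000 × 1.3 = 10.920 m.
Braking distance = v²/(2a) = 8.4000² / (2 × 1.862) = 70.560 / 3.724 = 18.947 m.
Total = 10.920 + 18.947 = 29.867 m.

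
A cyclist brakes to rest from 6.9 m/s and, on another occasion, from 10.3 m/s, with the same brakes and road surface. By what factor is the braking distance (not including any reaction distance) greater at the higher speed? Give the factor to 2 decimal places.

Braking distance d = v²/(2a), so with a fixed, d ∝ v².
Factor = (10.3/6.9)² = 1.4928² = 2.2285.

Factor ≈ 2.23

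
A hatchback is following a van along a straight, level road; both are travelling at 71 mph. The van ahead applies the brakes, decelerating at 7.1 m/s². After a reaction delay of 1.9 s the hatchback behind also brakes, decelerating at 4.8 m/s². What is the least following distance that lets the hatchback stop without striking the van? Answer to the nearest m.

71 mph × 0.44704 = 31.7398 m/s.
Leader travels v²/(2a_L) = 1007.415 / 14.200 = 70.945 m before stopping.
Follower covers v·t_r = 31.7398 × 1.9 = 60.306 m while reacting, then v²/(2a_F) = 1007.415 / 9.600 = 104.939 m while braking, for a total of 60.306 + 104.939 = 165.245 m.
Since a_F ≤ a_L and the follower starts braking later, the follower is never slower than the leader, so the closest approach is when both have stopped.
Minimum gap = 165.245 − 70.945 = 94.300 m.

Minimum gap ≈ 94 m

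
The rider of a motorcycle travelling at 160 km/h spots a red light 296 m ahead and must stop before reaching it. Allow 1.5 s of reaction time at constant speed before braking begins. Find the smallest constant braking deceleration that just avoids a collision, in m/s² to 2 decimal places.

160 km/h ÷ 3.6 = 44.4444 m/s.
Distance covered during reaction = 44.4444 × 1.5 = 66.667 m.
Distance available for braking: 296 − 66.667 = 229.333 m.
v² = 2a·d ⇒ a = v²/(2d) = 44.4444² / (2 × 229.333) = 1975.305 / 458.666 = 4.3066 m/s².

Required deceleration ≈ 4.31 m/s²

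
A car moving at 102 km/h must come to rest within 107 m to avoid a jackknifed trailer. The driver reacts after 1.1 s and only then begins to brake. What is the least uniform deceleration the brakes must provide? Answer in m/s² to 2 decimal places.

Required deceleration ≈ 5.29 m/s²

102 km/h ÷ 3.6 = 28.3333 m/s.
Distance covered during reaction = 28.3333 × 1.1 = 31.167 m.
Distance available for braking: 107 − 31.167 = 75.833 m.
v² = 2a·d ⇒ a = v²/(2d) = 28.3333² / (2 × 75.833) = 802.776 / 151.666 = 5.2931 m/s².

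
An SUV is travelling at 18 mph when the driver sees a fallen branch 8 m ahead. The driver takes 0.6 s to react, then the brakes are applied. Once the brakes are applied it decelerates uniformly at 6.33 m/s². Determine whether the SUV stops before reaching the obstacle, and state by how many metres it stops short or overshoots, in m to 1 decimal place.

18 mph × 0.44704 = 8.0467 m/s.
Reaction distance = 8.0467 × 0.6 = 4.828 m.
Braking distance = v²/(2a) = 64.749 / 12.660 = 5.114 m.
Total stopping distance = 4.828 + 5.114 = 9.942 m, vs 8 m available — it cannot stop in time and overshoots by 9.942 − 8 = 1.942 m.

No — it overshoots by 1.9 m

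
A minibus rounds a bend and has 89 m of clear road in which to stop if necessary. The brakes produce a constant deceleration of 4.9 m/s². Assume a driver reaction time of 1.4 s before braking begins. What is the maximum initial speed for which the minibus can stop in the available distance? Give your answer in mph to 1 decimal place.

Stopping distance: v·t_r + v²/(2a) = 89 with t_r = 1.4 s and a = 4.900 m/s².
So v² + 13.720 v − 872.20 = 0.
Positive root: v = −a·t_r + √((a·t_r)² + 2a·d) = −6.860 + √(47.060 + 872.20) = 23.4593 m/s.
23.4593 m/s ÷ 0.44704 = 52.477 mph.

Maximum speed ≈ 52.5 mph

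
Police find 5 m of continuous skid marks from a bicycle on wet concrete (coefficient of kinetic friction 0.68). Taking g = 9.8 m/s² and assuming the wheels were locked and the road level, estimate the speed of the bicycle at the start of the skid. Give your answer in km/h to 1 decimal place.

Initial speed ≈ 29.4 km/h

Deceleration a = μg = 0.68 × 9.8 = 6.664 m/s².
v = √(2a·d) = √(2 × 6.664 × 5) = √66.640 = 8.1633 m/s.
= 8.1633 × 3.6 = 29.388 km/h.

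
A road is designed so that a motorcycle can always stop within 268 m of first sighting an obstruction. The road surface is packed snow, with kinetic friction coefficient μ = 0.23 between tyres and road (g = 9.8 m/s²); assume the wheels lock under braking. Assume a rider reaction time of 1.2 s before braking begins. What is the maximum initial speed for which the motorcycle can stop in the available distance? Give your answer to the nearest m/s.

Maximum speed ≈ 32 m/s

a = μg = 0.23 × 9.8 = 2.254 m/s².
Stopping distance: v·t_r + v²/(2a) = 268 with t_r = 1.2 s and a = 2.254 m/s².
So v² + 5.410 v − 1208.14 = 0.
Positive root: v = −a·t_r + √((a·t_r)² + 2a·d) = −2.705 + √(7.317 + 1208.14) = 32.1584 m/s.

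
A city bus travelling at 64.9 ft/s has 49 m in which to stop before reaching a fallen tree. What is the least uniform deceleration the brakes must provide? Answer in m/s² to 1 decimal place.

64.9 ft/s × 0.3048 = 19.7815 m/s.
v² = 2a·d ⇒ a = v²/(2d) = 19.7815² / (2 × 49.000) = 391.308 / 98.000 = 3.9929 m/s².

Required deceleration ≈ 4.0 m/s²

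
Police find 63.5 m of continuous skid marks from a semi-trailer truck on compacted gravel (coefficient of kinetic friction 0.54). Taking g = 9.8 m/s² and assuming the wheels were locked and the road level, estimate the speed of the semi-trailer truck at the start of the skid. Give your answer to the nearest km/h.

Initial speed ≈ 93 km/h

Deceleration a = μg = 0.54 × 9.8 = 5.292 m/s².
v = √(2a·d) = √(2 × 5.292 × 63.5) = √672.084 = 25.9246 m/s.
= 25.9246 × 3.6 = 93.329 km/h.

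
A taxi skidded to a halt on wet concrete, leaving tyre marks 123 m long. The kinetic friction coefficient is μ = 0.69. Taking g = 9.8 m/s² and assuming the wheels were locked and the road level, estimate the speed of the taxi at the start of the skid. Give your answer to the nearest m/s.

Initial speed ≈ 41 m/s

Deceleration a = μg = 0.69 × 9.8 = 6.762 m/s².
v = √(2a·d) = √(2 × 6.762 × 123) = √1663.452 = 40.7854 m/s.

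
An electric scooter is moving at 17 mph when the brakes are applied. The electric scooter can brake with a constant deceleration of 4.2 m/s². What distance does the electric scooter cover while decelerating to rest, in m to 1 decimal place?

17 mph × 0.44704 = 7.5997 m/s.
Braking distance = v²/(2a) = 7.5997² / (2 × 4.200) = 57.755 / 8.400 = 6.876 m.

Braking distance ≈ 6.9 m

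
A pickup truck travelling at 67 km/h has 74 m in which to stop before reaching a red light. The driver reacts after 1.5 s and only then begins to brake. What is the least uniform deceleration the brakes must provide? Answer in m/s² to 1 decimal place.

Required deceleration ≈ 3.8 m/s²

67 km/h ÷ 3.6 = 18.6111 m/s.
Distance covered during reaction = 18.6111 × 1.5 = 27.917 m.
Distance available for braking: 74 − 27.917 = 46.083 m.
v² = 2a·d ⇒ a = v²/(2d) = 18.6111² / (2 × 46.083) = 346.373 / 92.166 = 3.7581 m/s².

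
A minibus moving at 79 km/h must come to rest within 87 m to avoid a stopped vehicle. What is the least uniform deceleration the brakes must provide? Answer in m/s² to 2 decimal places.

Required deceleration ≈ 2.77 m/s²

79 km/h ÷ 3.6 = 21.9444 m/s.
v² = 2a·d ⇒ a = v²/(2d) = 21.9444² / (2 × 87.000) = 481.557 / 174.000 = 2.7676 m/s².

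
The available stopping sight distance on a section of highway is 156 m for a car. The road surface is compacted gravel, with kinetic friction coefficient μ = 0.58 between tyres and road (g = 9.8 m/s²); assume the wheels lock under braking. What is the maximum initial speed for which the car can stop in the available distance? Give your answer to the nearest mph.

Maximum speed ≈ 94 mph

a = μg = 0.58 × 9.8 = 5.684 m/s².
v²/(2a) = d ⇒ v = √(2 × 5.684 × 156) = √1773.41 = 42.1119 m/s.
42.1119 m/s ÷ 0.44704 = 94.202 mph.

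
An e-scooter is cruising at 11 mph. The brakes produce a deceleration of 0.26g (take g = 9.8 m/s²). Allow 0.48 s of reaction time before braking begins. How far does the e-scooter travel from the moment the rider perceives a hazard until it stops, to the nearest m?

Total stopping distance ≈ 7 m

11 mph × 0.44704 = 4.9174 m/s.
a = 0.26 × 9.8 = 2.548 m/s².
Reaction distance = v·t_r = 4.9174 × 0.48 = 2.360 m.
Braking distance = v²/(2a) = 4.9174² / (2 × 2.548) = 24.181 / 5.096 = 4.745 m.
Total = 2.360 + 4.745 = 7.105 m.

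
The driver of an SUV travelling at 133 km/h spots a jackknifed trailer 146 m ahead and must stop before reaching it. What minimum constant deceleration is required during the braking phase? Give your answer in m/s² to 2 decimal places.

133 km/h ÷ 3.6 = 36.9444 m/s.
v² = 2a·d ⇒ a = v²/(2d) = 36.9444² / (2 × 146.000) = 1364.889 / 292.000 = 4.6743 m/s².

Required deceleration ≈ 4.67 m/s²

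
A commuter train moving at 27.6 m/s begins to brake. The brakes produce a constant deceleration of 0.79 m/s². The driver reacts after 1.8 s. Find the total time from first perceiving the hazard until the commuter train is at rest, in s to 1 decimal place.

Braking time = v/a = 27.6000 / 0.790 = 34.937 s.
Total = 1.8 + 34.937 = 36.737 s.

Total time ≈ 36.7 s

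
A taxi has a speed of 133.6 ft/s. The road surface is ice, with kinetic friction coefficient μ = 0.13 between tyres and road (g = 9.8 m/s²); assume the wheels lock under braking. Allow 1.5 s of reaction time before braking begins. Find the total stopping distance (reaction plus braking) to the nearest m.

Total stopping distance ≈ 712 m

133.6 ft/s × 0.3048 = 40.7213 m/s.
a = μg = 0.13 × 9.8 = 1.274 m/s².
Reaction distance = v·t_r = 40.7213 × 1.5 = 61.082 m.
Braking distance = v²/(2a) = 40.7213² / (2 × 1.274) = 1658.224 / 2.548 = 650.794 m.
Total = 61.082 + 650.794 = 711.876 m.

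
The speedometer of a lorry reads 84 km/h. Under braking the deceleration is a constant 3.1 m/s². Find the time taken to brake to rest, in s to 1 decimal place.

Braking time ≈ 7.5 s

84 km/h ÷ 3.6 = 23.3333 m/s.
Braking time = v/a = 23.3333 / 3.100 = 7.527 s.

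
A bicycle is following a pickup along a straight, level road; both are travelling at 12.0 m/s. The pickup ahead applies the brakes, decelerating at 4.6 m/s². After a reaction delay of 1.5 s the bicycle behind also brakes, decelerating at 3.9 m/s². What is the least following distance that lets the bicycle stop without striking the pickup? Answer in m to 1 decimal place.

Minimum gap ≈ 20.8 m

Leader travels v²/(2a_L) = 144.000 / 9.200 = 15.652 m before stopping.
Follower covers v·t_r = 12.0000 × 1.5 = 18.000 m while reacting, then v²/(2a_F) = 144.000 / 7.800 = 18.462 m while braking, for a total of 18.000 + 18.462 = 36.462 m.
Since a_F ≤ a_L and the follower starts braking later, the follower is never slower than the leader, so the closest approach is when both have stopped.
Minimum gap = 36.462 − 15.652 = 20.810 m.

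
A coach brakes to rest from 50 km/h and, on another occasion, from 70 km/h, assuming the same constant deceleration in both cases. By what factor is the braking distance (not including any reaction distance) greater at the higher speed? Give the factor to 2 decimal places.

Factor ≈ 1.96

Braking distance d = v²/(2a), so with a fixed, d ∝ v².
Factor = (70/50)² = 1.4000² = 1.9600.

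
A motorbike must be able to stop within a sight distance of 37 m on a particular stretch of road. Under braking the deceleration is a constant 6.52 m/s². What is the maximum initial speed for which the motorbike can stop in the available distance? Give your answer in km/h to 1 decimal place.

Maximum speed ≈ 79.1 km/h

v²/(2a) = d ⇒ v = √(2 × 6.520 × 37) = √482.48 = 21.9654 m/s.
21.9654 m/s × 3.6 = 79.075 km/h.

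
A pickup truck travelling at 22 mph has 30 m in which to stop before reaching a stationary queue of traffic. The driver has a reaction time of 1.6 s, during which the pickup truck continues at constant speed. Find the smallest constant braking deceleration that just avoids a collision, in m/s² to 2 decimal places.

Required deceleration ≈ 3.39 m/s²

22 mph × 0.44704 = 9.8349 m/s.
Distance covered during reaction = 9.8349 × 1.6 = 15.736 m.
Distance available for braking: 30 − 15.736 = 14.264 m.
v² = 2a·d ⇒ a = v²/(2d) = 9.8349² / (2 × 14.264) = 96.725 / 28.528 = 3.3905 m/s².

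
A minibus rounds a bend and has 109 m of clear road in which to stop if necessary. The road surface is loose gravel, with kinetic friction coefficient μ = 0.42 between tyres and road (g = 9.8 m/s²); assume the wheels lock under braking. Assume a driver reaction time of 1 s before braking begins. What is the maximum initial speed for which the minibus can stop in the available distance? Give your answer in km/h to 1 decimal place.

a = μg = 0.42 × 9.8 = 4.116 m/s².
Stopping distance: v·t_r + v²/(2a) = 109 with t_r = 1 s and a = 4.116 m/s².
So v² + 8.232 v − 897.29 = 0.
Positive root: v = −a·t_r + √((a·t_r)² + 2a·d) = −4.116 + √(16.941 + 897.29) = 26.1203 m/s.
26.1203 m/s × 3.6 = 94.033 km/h.

Maximum speed ≈ 94.0 km/h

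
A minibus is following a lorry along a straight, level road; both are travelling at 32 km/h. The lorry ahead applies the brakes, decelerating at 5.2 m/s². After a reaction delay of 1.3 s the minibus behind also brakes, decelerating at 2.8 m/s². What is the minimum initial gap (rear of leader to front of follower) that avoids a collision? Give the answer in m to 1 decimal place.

32 km/h ÷ 3.6 = 8.8889 m/s.
Leader travels v²/(2a_L) = 79.013 / 10.400 = 7.597 m before stopping.
Follower covers v·t_r = 8.8889 × 1.3 = 11.556 m while reacting, then v²/(2a_F) = 79.013 / 5.600 = 14.109 m while braking, for a total of 11.556 + 14.109 = 25.665 m.
Since a_F ≤ a_L and the follower starts braking later, the follower is never slower than the leader, so the closest approach is when both have stopped.
Minimum gap = 25.665 − 7.597 = 18.068 m.

Minimum gap ≈ 18.1 m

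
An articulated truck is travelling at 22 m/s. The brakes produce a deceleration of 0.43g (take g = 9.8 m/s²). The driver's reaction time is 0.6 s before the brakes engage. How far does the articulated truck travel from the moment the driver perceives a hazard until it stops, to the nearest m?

a = 0.43 × 9.8 = 4.214 m/s².
Reaction distance = v·t_r = 22.0000 × 0.6 = 13.200 m.
Braking distance = v²/(2a) = 22.0000² / (2 × 4.214) = 484.000 / 8.428 = 57.428 m.
Total = 13.200 + 57.428 = 70.628 m.

Total stopping distance ≈ 71 m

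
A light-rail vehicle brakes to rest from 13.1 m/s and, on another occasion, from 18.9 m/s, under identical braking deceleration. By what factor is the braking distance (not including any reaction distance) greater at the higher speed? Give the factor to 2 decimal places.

Braking distance d = v²/(2a), so with a fixed, d ∝ v².
Factor = (18.9/13.1)² = 1.4427² = 2.0814.

Factor ≈ 2.08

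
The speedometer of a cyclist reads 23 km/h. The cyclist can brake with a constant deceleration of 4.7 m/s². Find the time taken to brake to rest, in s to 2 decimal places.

Braking time ≈ 1.36 s

23 km/h ÷ 3.6 = 6.3889 m/s.
Braking time = v/a = 6.3889 / 4.700 = 1.359 s.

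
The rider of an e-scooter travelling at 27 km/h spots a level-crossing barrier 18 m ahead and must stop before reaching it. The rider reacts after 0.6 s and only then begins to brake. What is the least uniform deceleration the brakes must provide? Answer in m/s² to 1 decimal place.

Required deceleration ≈ 2.1 m/s²

27 km/h ÷ 3.6 = 7.5000 m/s.
Distance covered during reaction = 7.5000 × 0.6 = 4.500 m.
Distance available for braking: 18 − 4.500 = 13.500 m.
v² = 2a·d ⇒ a = v²/(2d) = 7.5000² / (2 × 13.500) = 56.250 / 27.000 = 2.0833 m/s².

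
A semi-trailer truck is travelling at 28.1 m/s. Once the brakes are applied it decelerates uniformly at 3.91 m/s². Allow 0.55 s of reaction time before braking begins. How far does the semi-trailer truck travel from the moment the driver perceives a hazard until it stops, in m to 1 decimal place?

Total stopping distance ≈ 116.4 m

Reaction distance = v·t_r = 28.1000 × 0.55 = 15.455 m.
Braking distance = v²/(2a) = 28.1000² / (2 × 3.910) = 789.610 / 7.820 = 100.973 m.
Total = 15.455 + 100.973 = 116.428 m.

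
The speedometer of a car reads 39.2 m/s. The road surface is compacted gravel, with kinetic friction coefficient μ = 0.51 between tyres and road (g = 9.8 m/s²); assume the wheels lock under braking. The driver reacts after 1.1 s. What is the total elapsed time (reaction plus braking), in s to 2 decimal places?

a = μg = 0.51 × 9.8 = 4.998 m/s².
Braking time = v/a = 39.2000 / 4.998 = 7.843 s.
Total = 1.1 + 7.843 = 8.943 s.

Total time ≈ 8.94 s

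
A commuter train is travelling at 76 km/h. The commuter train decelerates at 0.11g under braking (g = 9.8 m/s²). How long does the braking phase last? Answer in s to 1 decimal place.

Braking time ≈ 19.6 s

76 km/h ÷ 3.6 = 21.1111 m/s.
a = 0.11 × 9.8 = 1.078 m/s².
Braking time = v/a = 21.1111 / 1.078 = 19.584 s.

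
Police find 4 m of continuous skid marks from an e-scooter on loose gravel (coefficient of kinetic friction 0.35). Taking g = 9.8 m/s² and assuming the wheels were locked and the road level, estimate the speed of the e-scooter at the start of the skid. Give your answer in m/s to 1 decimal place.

Deceleration a = μg = 0.35 × 9.8 = 3.430 m/s².
v = √(2a·d) = √(2 × 3.430 × 4) = √27.440 = 5.2383 m/s.

Initial speed ≈ 5.2 m/s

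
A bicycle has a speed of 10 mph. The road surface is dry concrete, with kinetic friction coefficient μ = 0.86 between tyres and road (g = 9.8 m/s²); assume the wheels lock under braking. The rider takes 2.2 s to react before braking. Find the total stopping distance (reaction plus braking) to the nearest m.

10 mph × 0.44704 = 4.4704 m/s.
a = μg = 0.86 × 9.8 = 8.428 m/s².
Reaction distance = v·t_r = 4.4704 × 2.2 = 9.835 m.
Braking distance = v²/(2a) = 4.4704² / (2 × 8.428) = 19.984 / 16.856 = 1.186 m.
Total = 9.835 + 1.186 = 11.021 m.

Total stopping distance ≈ 11 m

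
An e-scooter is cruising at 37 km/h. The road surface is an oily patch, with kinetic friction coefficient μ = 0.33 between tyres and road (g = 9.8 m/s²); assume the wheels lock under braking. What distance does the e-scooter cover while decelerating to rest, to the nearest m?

37 km/h ÷ 3.6 = 10.2778 m/s.
a = μg = 0.33 × 9.8 = 3.234 m/s².
Braking distance = v²/(2a) = 10.2778² / (2 × 3.234) = 105.633 / 6.468 = 16.332 m.

Braking distance ≈ 16 m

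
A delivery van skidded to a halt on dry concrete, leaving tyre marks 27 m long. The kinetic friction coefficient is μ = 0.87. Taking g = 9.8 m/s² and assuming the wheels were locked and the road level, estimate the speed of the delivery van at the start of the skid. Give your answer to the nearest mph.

Deceleration a = μg = 0.87 × 9.8 = 8.526 m/s².
v = √(2a·d) = √(2 × 8.526 × 27) = √460.404 = 21.4570 m/s.
= 21.4570 ÷ 0.44704 = 47.998 mph.

Initial speed ≈ 48 mph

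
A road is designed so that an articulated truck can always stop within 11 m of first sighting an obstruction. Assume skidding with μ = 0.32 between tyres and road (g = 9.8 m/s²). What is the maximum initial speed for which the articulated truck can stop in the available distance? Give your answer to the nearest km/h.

Maximum speed ≈ 30 km/h

a = μg = 0.32 × 9.8 = 3.136 m/s².
v²/(2a) = d ⇒ v = √(2 × 3.136 × 11) = √68.99 = 8.3060 m/s.
8.3060 m/s × 3.6 = 29.902 km/h.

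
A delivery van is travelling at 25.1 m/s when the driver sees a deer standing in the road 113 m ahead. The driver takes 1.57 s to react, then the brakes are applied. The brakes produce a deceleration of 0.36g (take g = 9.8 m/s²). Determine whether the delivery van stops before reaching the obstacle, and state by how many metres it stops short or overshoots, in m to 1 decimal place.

No — it overshoots by 15.7 m

a = 0.36 × 9.8 = 3.528 m/s².
Reaction distance = 25.1000 × 1.57 = 39.407 m.
Braking distance = v²/(2a) = 630.010 / 7.056 = 89.287 m.
Total stopping distance = 39.407 + 89.287 = 128.694 m, vs 113 m available — it cannot stop in time and overshoots by 128.694 − 113 = 15.694 m.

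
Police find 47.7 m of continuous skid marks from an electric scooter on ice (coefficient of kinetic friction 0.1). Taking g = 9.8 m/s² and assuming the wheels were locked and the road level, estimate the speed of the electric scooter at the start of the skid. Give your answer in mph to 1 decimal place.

Initial speed ≈ 21.6 mph

Deceleration a = μg = 0.1 × 9.8 = 0.980 m/s².
v = √(2a·d) = √(2 × 0.980 × 47.7) = √93.492 = 9.6691 m/s.
= 9.6691 ÷ 0.44704 = 21.629 mph.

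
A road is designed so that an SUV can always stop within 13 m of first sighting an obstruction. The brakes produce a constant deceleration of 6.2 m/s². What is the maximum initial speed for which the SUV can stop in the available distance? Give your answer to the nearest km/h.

Maximum speed ≈ 46 km/h

v²/(2a) = d ⇒ v = √(2 × 6.200 × 13) = √161.20 = 12.6965 m/s.
12.6965 m/s × 3.6 = 45.707 km/h.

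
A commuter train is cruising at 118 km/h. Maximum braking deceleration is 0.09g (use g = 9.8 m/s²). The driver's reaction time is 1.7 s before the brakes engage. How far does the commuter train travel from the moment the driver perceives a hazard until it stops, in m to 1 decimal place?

118 km/h ÷ 3.6 = 32.7778 m/s.
a = 0.09 × 9.8 = 0.882 m/s².
Reaction distance = v·t_r = 32.7778 × 1.7 = 55.722 m.
Braking distance = v²/(2a) = 32.7778² / (2 × 0.882) = 1074.384 / 1.764 = 609.061 m.
Total = 55.722 + 609.061 = 664.783 m.

Total stopping distance ≈ 664.8 m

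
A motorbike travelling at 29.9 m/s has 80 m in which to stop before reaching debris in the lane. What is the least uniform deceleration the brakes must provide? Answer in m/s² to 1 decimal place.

v² = 2a·d ⇒ a = v²/(2d) = 29.9000² / (2 × 80.000) = 894.010 / 160.000 = 5.5876 m/s².

Required deceleration ≈ 5.6 m/s²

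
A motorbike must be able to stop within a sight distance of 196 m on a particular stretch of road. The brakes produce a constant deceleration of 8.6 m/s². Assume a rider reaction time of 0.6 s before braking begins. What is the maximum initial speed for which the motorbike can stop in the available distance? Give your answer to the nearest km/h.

Stopping distance: v·t_r + v²/(2a) = 196 with t_r = 0.6 s and a = 8.600 m/s².
So v² + 10.320 v − 3371.20 = 0.
Positive root: v = −a·t_r + √((a·t_r)² + 2a·d) = −5.160 + √(26.626 + 3371.20) = 53.1309 m/s.
53.1309 m/s × 3.6 = 191.271 km/h.

Maximum speed ≈ 191 km/h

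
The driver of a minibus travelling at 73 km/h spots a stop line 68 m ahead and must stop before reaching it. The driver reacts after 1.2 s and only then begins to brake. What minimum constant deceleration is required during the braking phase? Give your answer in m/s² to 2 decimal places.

73 km/h ÷ 3.6 = 20.2778 m/s.
Distance covered during reaction = 20.2778 × 1.2 = 24.333 m.
Distance available for braking: 68 − 24.333 = 43.667 m.
v² = 2a·d ⇒ a = v²/(2d) = 20.2778² / (2 × 43.667) = 411.189 / 87.334 = 4.7082 m/s².

Required deceleration ≈ 4.71 m/s²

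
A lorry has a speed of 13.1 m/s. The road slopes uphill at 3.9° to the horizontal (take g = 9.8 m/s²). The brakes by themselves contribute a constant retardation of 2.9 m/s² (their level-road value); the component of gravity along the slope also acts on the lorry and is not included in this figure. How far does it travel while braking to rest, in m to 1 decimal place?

Gravity along the uphill slope adds to the braking deceleration: a_eff = 2.900 + 9.8·sin 3.9° = 2.900 + 0.667 = 3.567 m/s².
Braking distance = v²/(2a) = 13.1000² / (2 × 3.567) = 171.610 / 7.134 = 24.055 m.

Braking distance ≈ 24.1 m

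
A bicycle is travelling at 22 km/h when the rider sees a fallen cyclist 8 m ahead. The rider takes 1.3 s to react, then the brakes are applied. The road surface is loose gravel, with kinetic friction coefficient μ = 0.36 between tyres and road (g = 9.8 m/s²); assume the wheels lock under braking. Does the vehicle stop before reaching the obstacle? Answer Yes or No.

No

22 km/h ÷ 3.6 = 6.1111 m/s.
a = μg = 0.36 × 9.8 = 3.528 m/s².
Reaction distance = 6.1111 × 1.3 = 7.944 m.
Braking distance = v²/(2a) = 37.346 / 7.056 = 5.293 m.
Total stopping distance = 7.944 + 5.293 = 13.237 m, vs 8 m available — it cannot stop in time and overshoots by 13.237 − 8 = 5.237 m.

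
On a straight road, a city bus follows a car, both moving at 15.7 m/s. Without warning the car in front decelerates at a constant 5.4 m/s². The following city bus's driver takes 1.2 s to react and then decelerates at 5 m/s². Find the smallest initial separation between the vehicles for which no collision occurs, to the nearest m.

Minimum gap ≈ 21 m

Leader travels v²/(2a_L) = 246.490 / 10.800 = 22.823 m before stopping.
Follower covers v·t_r = 15.7000 × 1.2 = 18.840 m while reacting, then v²/(2a_F) = 246.490 / 10.000 = 24.649 m while braking, for a total of 18.840 + 24.649 = 43.489 m.
Since a_F ≤ a_L and the follower starts braking later, the follower is never slower than the leader, so the closest approach is when both have stopped.
Minimum gap = 43.489 − 22.823 = 20.666 m.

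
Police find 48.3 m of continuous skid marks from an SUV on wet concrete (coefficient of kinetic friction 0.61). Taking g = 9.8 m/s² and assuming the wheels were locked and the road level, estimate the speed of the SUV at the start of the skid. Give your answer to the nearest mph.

Deceleration a = μg = 0.61 × 9.8 = 5.978 m/s².
v = √(2a·d) = √(2 × 5.978 × 48.3) = √577.475 = 24.0307 m/s.
= 24.0307 ÷ 0.44704 = 53.755 mph.

Initial speed ≈ 54 mph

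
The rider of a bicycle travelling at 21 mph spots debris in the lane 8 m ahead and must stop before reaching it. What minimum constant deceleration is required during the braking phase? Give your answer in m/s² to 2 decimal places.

Required deceleration ≈ 5.51 m/s²

21 mph × 0.44704 = 9.3878 m/s.
v² = 2a·d ⇒ a = v²/(2d) = 9.3878² / (2 × 8.000) = 88.131 / 16.000 = 5.5082 m/s².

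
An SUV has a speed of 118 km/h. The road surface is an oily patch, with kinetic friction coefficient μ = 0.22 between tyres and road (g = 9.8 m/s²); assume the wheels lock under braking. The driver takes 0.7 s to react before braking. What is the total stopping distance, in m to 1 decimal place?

118 km/h ÷ 3.6 = 32.7778 m/s.
a = μg = 0.22 × 9.8 = 2.156 m/s².
Reaction distance = v·t_r = 32.7778 × 0.7 = 22.944 m.
Braking distance = v²/(2a) = 32.7778² / (2 × 2.156) = 1074.384 / 4.312 = 249.161 m.
Total = 22.944 + 249.161 = 272.105 m.

Total stopping distance ≈ 272.1 m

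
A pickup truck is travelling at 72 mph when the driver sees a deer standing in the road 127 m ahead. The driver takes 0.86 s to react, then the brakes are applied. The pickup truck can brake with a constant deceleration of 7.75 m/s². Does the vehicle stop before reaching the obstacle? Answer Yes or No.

72 mph × 0.44704 = 32.1869 m/s.
Reaction distance = 32.1869 × 0.86 = 27.681 m.
Braking distance = v²/(2a) = 1035.997 / 15.500 = 66.839 m.
Total stopping distance = 27.681 + 66.839 = 94.520 m, vs 127 m available — it stops with 127 − 94.520 = 32.480 m to spare.

Yes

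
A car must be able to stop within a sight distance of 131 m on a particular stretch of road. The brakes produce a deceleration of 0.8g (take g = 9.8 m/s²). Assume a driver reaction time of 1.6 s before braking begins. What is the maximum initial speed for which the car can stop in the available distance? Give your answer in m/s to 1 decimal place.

Maximum speed ≈ 34.5 m/s

a = 0.8 × 9.8 = 7.840 m/s².
Stopping distance: v·t_r + v²/(2a) = 131 with t_r = 1.6 s and a = 7.840 m/s².
So v² + 25.088 v − 2054.08 = 0.
Positive root: v = −a·t_r + √((a·t_r)² + 2a·d) = −12.544 + √(157.352 + 2054.08) = 34.4819 m/s.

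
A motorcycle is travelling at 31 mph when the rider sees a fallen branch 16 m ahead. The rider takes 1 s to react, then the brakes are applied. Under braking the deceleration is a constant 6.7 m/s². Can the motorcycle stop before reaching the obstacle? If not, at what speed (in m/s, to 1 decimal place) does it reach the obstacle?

No — it strikes the obstacle at 12.8 m/s

31 mph × 0.44704 = 13.8582 m/s.
Reaction distance = 13.8582 × 1 = 13.858 m.
Braking distance needed to stop: v²/(2a) = 192.050 / 13.400 = 14.332 m, so total needed = 13.858 + 14.332 = 28.190 m > 16 m — it cannot stop.
Distance remaining when braking begins: 16 − 13.858 = 2.142 m.
v² = v₀² − 2a·d = 192.050 − 2 × 6.700 × 2.142 = 163.347 m²/s².
v = √163.347 = 12.781 m/s.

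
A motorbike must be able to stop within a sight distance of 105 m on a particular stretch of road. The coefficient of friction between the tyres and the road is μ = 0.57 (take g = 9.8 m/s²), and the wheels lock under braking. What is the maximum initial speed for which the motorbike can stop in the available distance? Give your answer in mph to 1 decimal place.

a = μg = 0.57 × 9.8 = 5.586 m/s².
v²/(2a) = d ⇒ v = √(2 × 5.586 × 105) = √1173.06 = 34.2500 m/s.
34.2500 m/s ÷ 0.44704 = 76.615 mph.

Maximum speed ≈ 76.6 mph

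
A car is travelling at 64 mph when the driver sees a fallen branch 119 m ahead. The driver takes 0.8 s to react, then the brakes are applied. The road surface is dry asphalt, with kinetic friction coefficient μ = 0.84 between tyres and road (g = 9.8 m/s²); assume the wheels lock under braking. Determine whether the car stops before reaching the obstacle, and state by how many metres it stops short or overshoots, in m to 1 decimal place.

64 mph × 0.44704 = 28.6106 m/s.
a = μg = 0.84 × 9.8 = 8.232 m/s².
Reaction distance = 28.6106 × 0.8 = 22.888 m.
Braking distance = v²/(2a) = 818.566 / 16.464 = 49.719 m.
Total stopping distance = 22.888 + 49.719 = 72.607 m, vs 119 m available — it stops with 119 − 72.607 = 46.393 m to spare.

Yes — it stops 46.4 m short of the obstacle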